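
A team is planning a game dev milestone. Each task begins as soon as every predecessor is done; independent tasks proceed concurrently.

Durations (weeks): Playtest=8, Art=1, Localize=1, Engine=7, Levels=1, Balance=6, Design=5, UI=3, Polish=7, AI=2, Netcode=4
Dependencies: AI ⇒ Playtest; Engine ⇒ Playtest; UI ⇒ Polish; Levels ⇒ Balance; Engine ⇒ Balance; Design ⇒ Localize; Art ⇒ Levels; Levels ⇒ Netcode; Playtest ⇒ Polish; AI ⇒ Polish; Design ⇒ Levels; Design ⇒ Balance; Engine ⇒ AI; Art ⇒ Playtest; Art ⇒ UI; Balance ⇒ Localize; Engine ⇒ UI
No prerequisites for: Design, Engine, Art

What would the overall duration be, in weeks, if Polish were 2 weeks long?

19

As given, the longest chain is Engine→AI→Playtest→Polish = 7+2+8+7 = 24, so the finish is 24 weeks.
Polish is on the critical path; changing it to 2 makes that path 19 weeks.
No other chain overtakes it, so the finish is 19 weeks.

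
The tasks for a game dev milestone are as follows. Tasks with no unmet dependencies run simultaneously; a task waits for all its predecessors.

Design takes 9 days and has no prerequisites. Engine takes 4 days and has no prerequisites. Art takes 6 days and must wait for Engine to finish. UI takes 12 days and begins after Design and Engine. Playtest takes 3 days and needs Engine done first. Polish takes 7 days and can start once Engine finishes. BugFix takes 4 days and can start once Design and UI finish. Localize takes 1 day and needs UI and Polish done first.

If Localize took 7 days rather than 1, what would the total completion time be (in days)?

28

As given, the longest chain is Design→UI→BugFix = 9+12+4 = 25, so the finish is 25 days.
Localize is off the critical path — its longest chain is 22 days, giving 3 of slack.
New critical path: Design→UI→Localize = 9+12+7 = 28 ⇒ 28 days.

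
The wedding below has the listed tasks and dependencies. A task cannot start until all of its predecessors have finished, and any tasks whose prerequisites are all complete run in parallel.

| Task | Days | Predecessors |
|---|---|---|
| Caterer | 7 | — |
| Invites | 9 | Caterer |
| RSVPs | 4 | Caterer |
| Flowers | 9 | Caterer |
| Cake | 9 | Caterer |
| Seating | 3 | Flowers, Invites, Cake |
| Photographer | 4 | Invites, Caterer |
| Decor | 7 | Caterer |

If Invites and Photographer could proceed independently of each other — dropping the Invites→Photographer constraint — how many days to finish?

19

With the dependency in place, Caterer→Invites→Photographer = 7+9+4 = 20 sets the finish at 20 days.
Without Invites→Photographer, Photographer's earliest start moves from 16 to 7.
New critical path: Caterer→Invites→Seating = 7+9+3 = 19 ⇒ 19 days.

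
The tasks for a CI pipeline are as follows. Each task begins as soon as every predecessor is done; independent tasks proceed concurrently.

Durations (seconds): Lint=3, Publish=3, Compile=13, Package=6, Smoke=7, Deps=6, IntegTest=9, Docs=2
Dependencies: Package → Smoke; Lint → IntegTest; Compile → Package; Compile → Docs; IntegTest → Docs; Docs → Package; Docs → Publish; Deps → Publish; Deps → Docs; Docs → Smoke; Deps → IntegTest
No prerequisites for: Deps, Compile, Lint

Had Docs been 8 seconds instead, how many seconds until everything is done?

Critical path before the change: Deps→IntegTest→Docs→Package→Smoke = 6+9+2+6+7 = 30 giving 30 seconds.
Since Docs is critical, the +6 change carries straight to that chain (now 36 seconds).
The critical path is still Deps→IntegTest→Docs→Package→Smoke; finish is now 36 seconds.

36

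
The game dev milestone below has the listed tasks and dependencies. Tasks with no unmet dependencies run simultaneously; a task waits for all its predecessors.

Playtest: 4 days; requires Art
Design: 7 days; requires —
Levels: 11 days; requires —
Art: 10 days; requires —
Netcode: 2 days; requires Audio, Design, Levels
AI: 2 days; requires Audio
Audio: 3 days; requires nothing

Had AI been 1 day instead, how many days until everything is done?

As given, the longest chain is Art→Playtest = 10+4 = 14, so the finish is 14 days.
AI is off the critical path — its longest chain is 5 days, giving 9 of slack.
No other chain overtakes it, so the finish is 14 days.

14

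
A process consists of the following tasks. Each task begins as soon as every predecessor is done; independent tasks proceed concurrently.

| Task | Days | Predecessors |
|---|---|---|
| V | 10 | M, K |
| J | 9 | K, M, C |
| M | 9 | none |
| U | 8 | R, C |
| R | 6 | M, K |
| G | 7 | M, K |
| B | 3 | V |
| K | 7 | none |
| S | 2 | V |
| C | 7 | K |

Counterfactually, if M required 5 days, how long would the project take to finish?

Baseline: M→R→U = 9+6+8 = 23 → 23 days.
Since M is critical, the -4 change carries straight to that chain (now 19 days).
New critical path: K→C→J = 7+7+9 = 23 ⇒ 23 days.

23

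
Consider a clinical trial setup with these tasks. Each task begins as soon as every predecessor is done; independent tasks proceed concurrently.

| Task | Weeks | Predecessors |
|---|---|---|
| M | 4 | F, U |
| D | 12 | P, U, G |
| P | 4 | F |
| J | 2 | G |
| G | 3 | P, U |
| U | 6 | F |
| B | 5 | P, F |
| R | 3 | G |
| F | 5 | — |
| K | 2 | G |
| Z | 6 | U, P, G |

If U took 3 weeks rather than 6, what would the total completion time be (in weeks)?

24

As given, the longest chain is F→U→G→D = 5+6+3+12 = 26, so the finish is 26 weeks.
Since U is critical, the -3 change carries straight to that chain (now 23 weeks).
Now F→P→G→D = 5+4+3+12 = 24 is longest, so the finish becomes 24 weeks.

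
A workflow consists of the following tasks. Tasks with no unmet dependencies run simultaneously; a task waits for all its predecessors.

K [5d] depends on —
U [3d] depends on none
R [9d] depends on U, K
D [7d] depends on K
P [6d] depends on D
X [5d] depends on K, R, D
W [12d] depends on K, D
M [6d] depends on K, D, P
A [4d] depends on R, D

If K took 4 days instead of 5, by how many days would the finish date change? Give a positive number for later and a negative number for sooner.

Actual critical path: K→D→P→M = 5+7+6+6 = 24 ⇒ 24 days.
K lies on that path, so at 4 days the path becomes 23 days.
That remains the longest chain; total 23 days.
Change in finish: 23 − 24 = -1 days.

-1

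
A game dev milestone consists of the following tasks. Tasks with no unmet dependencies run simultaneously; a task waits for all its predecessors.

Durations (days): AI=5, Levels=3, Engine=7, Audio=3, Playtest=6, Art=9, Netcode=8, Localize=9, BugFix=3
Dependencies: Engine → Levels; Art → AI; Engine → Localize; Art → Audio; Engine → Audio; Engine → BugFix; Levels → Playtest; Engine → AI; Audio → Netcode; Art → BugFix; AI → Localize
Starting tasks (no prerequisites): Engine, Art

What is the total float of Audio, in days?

Art→AI→Localize = 9+5+9 = 23 sets the makespan at 23 days.
Longest path through Audio: 20 days (earliest finish 12, latest finish 15).
Slack of Audio = 12 − 9 = 3 days.

3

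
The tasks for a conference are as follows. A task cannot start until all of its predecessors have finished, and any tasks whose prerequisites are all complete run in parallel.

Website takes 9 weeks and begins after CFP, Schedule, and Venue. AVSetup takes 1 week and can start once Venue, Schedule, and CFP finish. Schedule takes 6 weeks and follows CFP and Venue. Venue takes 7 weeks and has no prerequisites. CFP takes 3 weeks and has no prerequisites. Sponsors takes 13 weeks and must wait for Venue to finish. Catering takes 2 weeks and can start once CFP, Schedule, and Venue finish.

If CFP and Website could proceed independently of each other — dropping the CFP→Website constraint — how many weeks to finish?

Before: longest chain Venue→Schedule→Website = 7+6+9 = 22, finish 22.
Dropping CFP→Website doesn't change Website's earliest start (13); another predecessor still binds.
The longest chain is now Venue→Schedule→Website = 7+6+9 = 22, so the plan takes 22 weeks.

22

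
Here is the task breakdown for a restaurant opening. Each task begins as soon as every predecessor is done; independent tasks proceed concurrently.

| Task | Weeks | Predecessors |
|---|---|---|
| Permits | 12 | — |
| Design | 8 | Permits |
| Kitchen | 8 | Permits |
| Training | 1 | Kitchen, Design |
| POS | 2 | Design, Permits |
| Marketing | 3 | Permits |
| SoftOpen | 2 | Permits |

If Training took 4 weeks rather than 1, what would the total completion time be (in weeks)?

The binding path is Permits→Design→POS = 12+8+2 = 22; finish at 22 weeks.
The longest path through Training is only 21 weeks, so Training has float 1.
The binding chain switches to Permits→Design→Training = 12+8+4 = 24; finish 24 weeks.

24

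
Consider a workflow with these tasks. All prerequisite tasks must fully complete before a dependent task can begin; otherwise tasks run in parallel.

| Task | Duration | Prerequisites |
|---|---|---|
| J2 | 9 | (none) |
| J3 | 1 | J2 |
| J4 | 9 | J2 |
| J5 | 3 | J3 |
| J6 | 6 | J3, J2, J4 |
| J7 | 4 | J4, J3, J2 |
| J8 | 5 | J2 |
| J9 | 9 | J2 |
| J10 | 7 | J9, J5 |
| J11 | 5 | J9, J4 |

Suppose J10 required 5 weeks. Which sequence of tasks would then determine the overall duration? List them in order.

J2, J4, J6

Actual critical path: J2→J9→J10 = 9+9+7 = 25 ⇒ 25 weeks.
J10 is on the critical path; changing it to 5 makes that path 23 weeks.
The binding chain switches to J2→J4→J6 = 9+9+6 = 24; finish 24 weeks.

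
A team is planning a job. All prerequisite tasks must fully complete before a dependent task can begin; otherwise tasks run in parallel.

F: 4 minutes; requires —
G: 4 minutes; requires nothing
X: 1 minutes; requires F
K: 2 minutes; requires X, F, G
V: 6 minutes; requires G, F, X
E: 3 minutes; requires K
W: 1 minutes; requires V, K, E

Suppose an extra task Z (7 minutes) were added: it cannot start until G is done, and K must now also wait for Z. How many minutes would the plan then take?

Originally the plan takes 12 minutes.
With Z inserted, K now waits for max(X, F, G, Z).
New critical path: G→Z→K→E→W = 4+7+2+3+1 = 17 ⇒ 17 minutes.

17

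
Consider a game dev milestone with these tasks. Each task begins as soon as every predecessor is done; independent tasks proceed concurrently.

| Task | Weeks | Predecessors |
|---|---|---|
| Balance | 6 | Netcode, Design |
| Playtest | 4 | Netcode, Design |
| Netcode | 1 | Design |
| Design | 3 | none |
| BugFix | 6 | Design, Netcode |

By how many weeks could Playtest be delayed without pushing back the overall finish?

2

The longest chain is Design→Netcode→Balance = 3+1+6 = 10; overall finish 10 weeks.
The longest chain containing Playtest totals 8 weeks.
Slack of Playtest = 6 − 4 = 2 weeks.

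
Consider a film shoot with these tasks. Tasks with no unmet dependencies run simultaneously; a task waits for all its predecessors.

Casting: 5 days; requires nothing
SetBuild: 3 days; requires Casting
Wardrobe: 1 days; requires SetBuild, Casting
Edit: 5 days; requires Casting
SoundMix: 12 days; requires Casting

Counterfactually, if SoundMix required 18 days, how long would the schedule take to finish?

23

Actual critical path: Casting→SoundMix = 5+12 = 17 ⇒ 17 days.
SoundMix is on the critical path; changing it to 18 makes that path 23 days.
No other chain overtakes it, so the finish is 23 days.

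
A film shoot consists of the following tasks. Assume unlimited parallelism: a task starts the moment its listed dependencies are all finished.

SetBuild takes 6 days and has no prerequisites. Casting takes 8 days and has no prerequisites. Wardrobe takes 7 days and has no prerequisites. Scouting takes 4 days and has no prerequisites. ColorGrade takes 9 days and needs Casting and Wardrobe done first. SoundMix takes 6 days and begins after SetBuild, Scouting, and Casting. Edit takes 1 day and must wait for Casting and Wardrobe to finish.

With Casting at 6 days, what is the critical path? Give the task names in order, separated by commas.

Baseline: Casting→ColorGrade = 8+9 = 17 → 17 days.
Since Casting is critical, the -2 change carries straight to that chain (now 15 days).
The binding chain switches to Wardrobe→ColorGrade = 7+9 = 16; finish 16 days.

Wardrobe, ColorGrade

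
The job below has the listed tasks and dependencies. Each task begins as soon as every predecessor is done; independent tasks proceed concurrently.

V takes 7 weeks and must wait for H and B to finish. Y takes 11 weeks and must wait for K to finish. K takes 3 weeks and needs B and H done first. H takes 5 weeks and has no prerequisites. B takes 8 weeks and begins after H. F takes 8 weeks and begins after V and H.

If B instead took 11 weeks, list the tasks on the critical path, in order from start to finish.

H, B, V, F

Actual critical path: H→B→V→F = 5+8+7+8 = 28 ⇒ 28 weeks.
B is on the critical path; changing it to 11 makes that path 31 weeks.
The critical path is still H→B→V→F; finish is now 31 weeks.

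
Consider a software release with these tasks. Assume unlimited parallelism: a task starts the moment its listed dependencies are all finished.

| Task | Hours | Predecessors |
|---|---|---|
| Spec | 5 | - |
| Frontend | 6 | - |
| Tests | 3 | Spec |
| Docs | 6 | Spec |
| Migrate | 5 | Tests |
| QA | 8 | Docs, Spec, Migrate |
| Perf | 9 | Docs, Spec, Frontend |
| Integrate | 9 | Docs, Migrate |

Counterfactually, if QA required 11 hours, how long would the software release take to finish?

Actual critical path: Spec→Tests→Migrate→Integrate = 5+3+5+9 = 22 ⇒ 22 hours.
The longest path through QA is only 21 hours, so QA has float 1.
Now Spec→Tests→Migrate→QA = 5+3+5+11 = 24 is longest, so the finish becomes 24 hours.

24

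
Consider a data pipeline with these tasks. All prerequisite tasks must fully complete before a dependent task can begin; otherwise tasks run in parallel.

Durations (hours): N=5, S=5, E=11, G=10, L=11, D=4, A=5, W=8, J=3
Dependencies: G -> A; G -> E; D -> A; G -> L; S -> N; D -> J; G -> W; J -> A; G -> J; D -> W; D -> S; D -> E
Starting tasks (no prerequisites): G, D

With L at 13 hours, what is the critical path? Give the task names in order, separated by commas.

G, L

Baseline: G→L = 10+11 = 21 → 21 hours.
Since L is critical, the +2 change carries straight to that chain (now 23 hours).
No other chain overtakes it, so the finish is 23 hours.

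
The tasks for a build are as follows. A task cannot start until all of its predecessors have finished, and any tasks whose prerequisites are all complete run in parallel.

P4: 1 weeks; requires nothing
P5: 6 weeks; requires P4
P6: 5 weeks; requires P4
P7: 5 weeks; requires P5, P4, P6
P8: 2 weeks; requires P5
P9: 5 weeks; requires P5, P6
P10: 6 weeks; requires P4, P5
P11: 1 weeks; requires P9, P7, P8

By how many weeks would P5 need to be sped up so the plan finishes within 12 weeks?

Current finish: 13 weeks; target: 12.
P5 is on every critical path, so each week cut from P5 cuts the finish by one (this holds down to a finish of 12).
Need 13 − 12 = 1 week off P5 → P5 becomes 5 weeks, finish becomes 12.

1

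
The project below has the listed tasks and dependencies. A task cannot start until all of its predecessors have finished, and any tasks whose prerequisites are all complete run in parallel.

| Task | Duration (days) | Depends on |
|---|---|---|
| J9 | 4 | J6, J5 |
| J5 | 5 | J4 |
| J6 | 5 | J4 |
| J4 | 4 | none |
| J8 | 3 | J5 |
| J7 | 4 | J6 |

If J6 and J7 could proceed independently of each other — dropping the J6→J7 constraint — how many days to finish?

With the dependency in place, J4→J5→J9 = 4+5+4 = 13 sets the finish at 13 days.
Without J6→J7, J7's earliest start moves from 9 to 0.
After: J4→J5→J9 = 4+5+4 = 13 → 13 days.

13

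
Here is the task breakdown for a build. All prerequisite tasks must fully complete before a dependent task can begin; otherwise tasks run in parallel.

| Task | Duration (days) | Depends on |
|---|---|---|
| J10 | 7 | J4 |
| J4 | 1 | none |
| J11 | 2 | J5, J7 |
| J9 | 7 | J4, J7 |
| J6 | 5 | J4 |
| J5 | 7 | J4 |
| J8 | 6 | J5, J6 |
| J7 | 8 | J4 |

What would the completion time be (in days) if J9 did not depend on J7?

Before: longest chain J4→J7→J9 = 1+8+7 = 16, finish 16.
Without J7→J9, J9's earliest start moves from 9 to 1.
The longest chain is now J4→J5→J8 = 1+7+6 = 14, so the project takes 14 days.

14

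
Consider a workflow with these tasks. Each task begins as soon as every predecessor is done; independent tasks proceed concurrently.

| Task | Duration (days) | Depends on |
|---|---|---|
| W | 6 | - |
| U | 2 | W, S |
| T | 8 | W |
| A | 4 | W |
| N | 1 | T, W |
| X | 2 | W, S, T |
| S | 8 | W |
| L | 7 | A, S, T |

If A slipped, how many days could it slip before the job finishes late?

W→S→L = 6+8+7 = 21 sets the makespan at 21 days.
A finishes as early as 10 and must finish by 14.
Float = 21 − 17 = 4.

4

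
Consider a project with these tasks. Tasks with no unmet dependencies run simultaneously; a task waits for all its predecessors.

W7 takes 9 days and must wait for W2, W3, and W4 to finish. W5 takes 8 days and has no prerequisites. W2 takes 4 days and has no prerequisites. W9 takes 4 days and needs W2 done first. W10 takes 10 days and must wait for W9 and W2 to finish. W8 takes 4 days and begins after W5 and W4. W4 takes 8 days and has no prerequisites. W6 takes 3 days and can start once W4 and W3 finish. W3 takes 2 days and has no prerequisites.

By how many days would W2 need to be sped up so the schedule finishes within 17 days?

Current finish: 18 days; target: 17.
W2 is on every critical path, so each day cut from W2 cuts the finish by one (this holds down to a finish of 17).
Need 18 − 17 = 1 day off W2 → W2 becomes 3 days, finish becomes 17.

1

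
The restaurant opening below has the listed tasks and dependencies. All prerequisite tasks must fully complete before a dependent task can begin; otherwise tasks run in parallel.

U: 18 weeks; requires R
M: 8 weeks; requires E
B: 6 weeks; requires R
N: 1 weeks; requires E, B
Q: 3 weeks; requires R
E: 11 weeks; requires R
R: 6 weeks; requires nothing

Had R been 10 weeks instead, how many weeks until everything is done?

As given, the longest chain is R→E→M = 6+11+8 = 25, so the finish is 25 weeks.
R is on the critical path; changing it to 10 makes that path 29 weeks.
That remains the longest chain; total 29 weeks.

29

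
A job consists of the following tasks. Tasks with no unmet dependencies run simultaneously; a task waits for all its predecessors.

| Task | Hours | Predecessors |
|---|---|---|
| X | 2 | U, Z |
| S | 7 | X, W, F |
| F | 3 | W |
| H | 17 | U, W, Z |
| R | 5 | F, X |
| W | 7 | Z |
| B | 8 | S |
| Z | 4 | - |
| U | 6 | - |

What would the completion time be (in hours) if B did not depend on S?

28

Original critical path: Z→W→F→S→B = 4+7+3+7+8 = 29 ⇒ 29 hours.
Without S→B, B's earliest start moves from 21 to 0.
New critical path: Z→W→H = 4+7+17 = 28 ⇒ 28 hours.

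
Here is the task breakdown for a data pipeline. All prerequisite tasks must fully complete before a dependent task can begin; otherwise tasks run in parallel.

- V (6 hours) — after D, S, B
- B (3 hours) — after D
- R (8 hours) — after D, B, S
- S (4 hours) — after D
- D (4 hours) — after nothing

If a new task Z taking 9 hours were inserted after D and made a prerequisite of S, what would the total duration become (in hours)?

25

Originally the data pipeline takes 16 hours.
With Z inserted, S now waits for max(D, Z).
New critical path: D→Z→S→R = 4+9+4+8 = 25 ⇒ 25 hours.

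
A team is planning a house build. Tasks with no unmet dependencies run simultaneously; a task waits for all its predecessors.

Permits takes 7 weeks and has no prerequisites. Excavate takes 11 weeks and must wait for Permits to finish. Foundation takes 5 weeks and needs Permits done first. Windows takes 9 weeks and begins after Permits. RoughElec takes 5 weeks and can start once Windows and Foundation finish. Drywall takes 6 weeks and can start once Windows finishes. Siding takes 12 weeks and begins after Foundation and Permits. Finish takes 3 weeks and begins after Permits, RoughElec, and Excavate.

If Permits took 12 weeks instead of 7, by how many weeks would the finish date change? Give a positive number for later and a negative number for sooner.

As given, the longest chain is Permits→Foundation→Siding = 7+5+12 = 24, so the finish is 24 weeks.
Since Permits is critical, the +5 change carries straight to that chain (now 29 weeks).
No other chain overtakes it, so the finish is 29 weeks.
Change in finish: 29 − 24 = +5 weeks.

5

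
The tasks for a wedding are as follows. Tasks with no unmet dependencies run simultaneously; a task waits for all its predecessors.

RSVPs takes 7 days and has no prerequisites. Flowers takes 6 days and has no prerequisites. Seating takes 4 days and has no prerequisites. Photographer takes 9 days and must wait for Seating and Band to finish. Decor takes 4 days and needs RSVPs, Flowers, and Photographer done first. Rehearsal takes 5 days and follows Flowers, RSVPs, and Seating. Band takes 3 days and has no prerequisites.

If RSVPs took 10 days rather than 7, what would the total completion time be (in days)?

17

The binding path is Seating→Photographer→Decor = 4+9+4 = 17; finish at 17 days.
RSVPs is off the critical path — its longest chain is 12 days, giving 5 of slack.
That remains the longest chain; total 17 days.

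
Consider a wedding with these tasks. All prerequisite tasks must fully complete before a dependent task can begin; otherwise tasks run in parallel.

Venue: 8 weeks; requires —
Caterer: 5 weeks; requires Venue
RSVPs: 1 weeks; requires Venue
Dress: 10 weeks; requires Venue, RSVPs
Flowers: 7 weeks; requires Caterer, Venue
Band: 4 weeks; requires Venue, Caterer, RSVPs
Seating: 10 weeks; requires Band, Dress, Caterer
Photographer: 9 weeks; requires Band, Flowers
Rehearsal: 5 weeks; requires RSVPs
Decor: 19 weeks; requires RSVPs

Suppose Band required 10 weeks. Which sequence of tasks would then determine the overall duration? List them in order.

Venue, Caterer, Band, Seating

Actual critical path: Venue→Caterer→Flowers→Photographer = 8+5+7+9 = 29 ⇒ 29 weeks.
The longest path through Band is only 27 weeks, so Band has float 2.
New critical path: Venue→Caterer→Band→Seating = 8+5+10+10 = 33 ⇒ 33 weeks.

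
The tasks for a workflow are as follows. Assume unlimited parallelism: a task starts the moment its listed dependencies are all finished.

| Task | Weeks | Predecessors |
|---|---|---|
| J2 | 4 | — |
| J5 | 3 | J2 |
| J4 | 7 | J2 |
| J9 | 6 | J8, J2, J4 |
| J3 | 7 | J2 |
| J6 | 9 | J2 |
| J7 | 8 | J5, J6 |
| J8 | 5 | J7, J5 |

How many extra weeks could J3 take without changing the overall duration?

21

J2→J6→J7→J8→J9 = 4+9+8+5+6 = 32 sets the makespan at 32 weeks.
J3 finishes as early as 11 and must finish by 32.
So J3 can slip 32 − 11 = 21 weeks.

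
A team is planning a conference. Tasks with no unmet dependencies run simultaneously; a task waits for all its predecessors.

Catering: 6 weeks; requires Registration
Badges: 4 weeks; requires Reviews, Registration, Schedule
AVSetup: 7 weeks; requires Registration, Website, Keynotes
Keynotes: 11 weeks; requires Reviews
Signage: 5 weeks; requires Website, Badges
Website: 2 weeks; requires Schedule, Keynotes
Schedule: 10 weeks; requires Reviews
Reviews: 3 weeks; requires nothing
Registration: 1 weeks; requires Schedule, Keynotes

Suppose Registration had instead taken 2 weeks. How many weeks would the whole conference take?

Critical path before the change: Reviews→Keynotes→Registration→Badges→Signage = 3+11+1+4+5 = 24 giving 24 weeks.
Registration lies on that path, so at 2 weeks the path becomes 25 weeks.
No other chain overtakes it, so the finish is 25 weeks.

25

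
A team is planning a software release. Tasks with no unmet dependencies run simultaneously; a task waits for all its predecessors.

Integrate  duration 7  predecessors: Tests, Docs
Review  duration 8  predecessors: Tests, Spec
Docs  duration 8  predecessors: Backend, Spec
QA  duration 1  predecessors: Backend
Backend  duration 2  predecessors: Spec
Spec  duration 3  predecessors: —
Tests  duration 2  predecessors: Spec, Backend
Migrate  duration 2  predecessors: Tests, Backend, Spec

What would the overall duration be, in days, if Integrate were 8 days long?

21

Critical path before the change: Spec→Backend→Docs→Integrate = 3+2+8+7 = 20 giving 20 days.
Since Integrate is critical, the +1 change carries straight to that chain (now 21 days).
No other chain overtakes it, so the finish is 21 days.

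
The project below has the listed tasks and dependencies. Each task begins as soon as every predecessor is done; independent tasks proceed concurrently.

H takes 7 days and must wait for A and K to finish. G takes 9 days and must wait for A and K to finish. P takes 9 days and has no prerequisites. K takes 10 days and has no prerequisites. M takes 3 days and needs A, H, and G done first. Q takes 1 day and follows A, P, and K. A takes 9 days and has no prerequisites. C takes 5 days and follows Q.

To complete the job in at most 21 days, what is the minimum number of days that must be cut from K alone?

1

Current finish: 22 days; target: 21.
K is on every critical path, so each day cut from K cuts the finish by one (this holds down to a finish of 21).
Need 22 − 21 = 1 day off K → K becomes 9 days, finish becomes 21.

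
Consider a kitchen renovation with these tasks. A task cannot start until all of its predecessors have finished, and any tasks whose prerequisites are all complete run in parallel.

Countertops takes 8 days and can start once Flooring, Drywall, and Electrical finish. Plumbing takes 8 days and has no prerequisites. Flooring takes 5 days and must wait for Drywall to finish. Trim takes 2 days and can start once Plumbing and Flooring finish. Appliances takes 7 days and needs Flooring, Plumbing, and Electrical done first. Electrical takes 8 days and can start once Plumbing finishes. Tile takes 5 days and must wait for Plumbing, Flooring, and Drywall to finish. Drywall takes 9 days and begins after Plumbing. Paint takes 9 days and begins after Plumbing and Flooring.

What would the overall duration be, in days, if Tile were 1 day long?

31

The binding path is Plumbing→Drywall→Flooring→Paint = 8+9+5+9 = 31; finish at 31 days.
Tile has 4 days of float (longest path through it is 27).
No other chain overtakes it, so the finish is 31 days.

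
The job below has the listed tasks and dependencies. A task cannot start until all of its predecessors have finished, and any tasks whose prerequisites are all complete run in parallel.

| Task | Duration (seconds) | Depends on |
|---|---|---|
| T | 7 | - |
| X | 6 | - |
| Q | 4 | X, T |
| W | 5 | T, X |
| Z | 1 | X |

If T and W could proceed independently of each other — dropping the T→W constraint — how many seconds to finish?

Original critical path: T→W = 7+5 = 12 ⇒ 12 seconds.
Without T→W, W's earliest start moves from 7 to 6.
New critical path: T→Q = 7+4 = 11 ⇒ 11 seconds.

11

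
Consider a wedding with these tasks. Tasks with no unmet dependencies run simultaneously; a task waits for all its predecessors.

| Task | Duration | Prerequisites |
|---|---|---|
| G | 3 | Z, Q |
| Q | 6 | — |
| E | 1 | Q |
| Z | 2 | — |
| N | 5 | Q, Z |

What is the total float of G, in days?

2

The longest chain is Q→N = 6+5 = 11; overall finish 11 days.
Longest path through G: 9 days (earliest finish 9, latest finish 11).
Float = 11 − 9 = 2.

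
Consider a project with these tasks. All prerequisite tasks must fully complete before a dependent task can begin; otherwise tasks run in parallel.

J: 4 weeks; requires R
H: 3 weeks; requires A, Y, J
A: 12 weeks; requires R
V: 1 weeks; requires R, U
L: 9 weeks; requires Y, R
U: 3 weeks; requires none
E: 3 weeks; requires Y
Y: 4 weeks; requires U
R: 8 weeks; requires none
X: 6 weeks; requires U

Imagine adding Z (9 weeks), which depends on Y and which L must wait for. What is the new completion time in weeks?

25

Originally the plan takes 23 weeks.
With Z inserted, L now waits for max(Y, R, Z).
New critical path: U→Y→Z→L = 3+4+9+9 = 25 ⇒ 25 weeks.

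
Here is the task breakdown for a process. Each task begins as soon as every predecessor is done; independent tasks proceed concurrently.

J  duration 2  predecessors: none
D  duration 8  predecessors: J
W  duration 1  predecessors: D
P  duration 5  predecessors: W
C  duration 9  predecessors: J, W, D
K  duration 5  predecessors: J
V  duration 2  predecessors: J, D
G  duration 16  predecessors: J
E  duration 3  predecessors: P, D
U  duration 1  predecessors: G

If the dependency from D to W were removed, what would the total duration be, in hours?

Original critical path: J→D→W→C = 2+8+1+9 = 20 ⇒ 20 hours.
Without D→W, W's earliest start moves from 10 to 0.
The longest chain is now J→D→C = 2+8+9 = 19, so the project takes 19 hours.

19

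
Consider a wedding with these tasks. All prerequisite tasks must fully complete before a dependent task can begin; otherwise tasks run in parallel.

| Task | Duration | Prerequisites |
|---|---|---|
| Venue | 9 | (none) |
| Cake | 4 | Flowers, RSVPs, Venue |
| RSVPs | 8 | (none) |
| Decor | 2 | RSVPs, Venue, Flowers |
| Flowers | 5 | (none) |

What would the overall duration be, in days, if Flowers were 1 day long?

Baseline: Venue→Cake = 9+4 = 13 → 13 days.
Flowers has 4 days of float (longest path through it is 9).
No other chain overtakes it, so the finish is 13 days.

13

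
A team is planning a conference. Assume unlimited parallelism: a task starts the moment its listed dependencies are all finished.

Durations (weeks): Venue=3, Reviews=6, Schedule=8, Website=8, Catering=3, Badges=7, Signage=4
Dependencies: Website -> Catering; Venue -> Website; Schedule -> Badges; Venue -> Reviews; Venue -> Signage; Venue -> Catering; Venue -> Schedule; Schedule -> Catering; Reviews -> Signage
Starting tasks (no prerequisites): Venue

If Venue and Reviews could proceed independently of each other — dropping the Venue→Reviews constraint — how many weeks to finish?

With the dependency in place, Venue→Schedule→Badges = 3+8+7 = 18 sets the finish at 18 weeks.
Without Venue→Reviews, Reviews's earliest start moves from 3 to 0.
After: Venue→Schedule→Badges = 3+8+7 = 18 → 18 weeks.

18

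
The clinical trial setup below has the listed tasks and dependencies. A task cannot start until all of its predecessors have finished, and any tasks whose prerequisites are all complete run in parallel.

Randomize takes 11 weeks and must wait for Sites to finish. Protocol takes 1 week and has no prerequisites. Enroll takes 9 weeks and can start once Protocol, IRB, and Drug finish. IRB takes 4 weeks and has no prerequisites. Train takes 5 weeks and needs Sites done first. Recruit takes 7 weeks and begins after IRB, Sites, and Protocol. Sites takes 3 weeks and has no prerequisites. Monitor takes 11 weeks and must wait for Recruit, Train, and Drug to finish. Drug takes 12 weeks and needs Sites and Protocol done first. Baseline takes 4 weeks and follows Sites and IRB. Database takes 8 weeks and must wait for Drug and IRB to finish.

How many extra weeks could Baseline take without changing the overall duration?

18

Critical path: Sites→Drug→Monitor = 3+12+11 = 26, so the finish is 26 weeks.
Baseline finishes as early as 8 and must finish by 26.
Slack of Baseline = 22 − 4 = 18 weeks.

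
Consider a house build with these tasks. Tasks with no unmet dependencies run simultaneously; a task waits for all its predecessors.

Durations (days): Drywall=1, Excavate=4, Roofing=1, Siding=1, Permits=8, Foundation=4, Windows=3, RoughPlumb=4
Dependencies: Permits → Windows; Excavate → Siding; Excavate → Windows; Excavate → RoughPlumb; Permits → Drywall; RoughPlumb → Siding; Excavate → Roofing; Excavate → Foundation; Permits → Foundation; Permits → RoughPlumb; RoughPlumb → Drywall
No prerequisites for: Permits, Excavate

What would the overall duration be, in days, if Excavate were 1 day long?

13

Critical path before the change: Permits→RoughPlumb→Drywall = 8+4+1 = 13 giving 13 days.
Excavate is off the critical path — its longest chain is 9 days, giving 4 of slack.
That remains the longest chain; total 13 days.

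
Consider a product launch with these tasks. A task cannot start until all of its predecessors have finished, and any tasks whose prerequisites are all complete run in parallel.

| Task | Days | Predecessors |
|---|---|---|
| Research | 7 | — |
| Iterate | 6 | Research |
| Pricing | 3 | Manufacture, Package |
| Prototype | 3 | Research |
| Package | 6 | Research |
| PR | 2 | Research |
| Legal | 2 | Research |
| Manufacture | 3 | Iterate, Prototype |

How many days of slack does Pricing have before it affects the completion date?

0

The longest chain is Research→Iterate→Manufacture→Pricing = 7+6+3+3 = 19; overall finish 19 days.
The longest chain containing Pricing totals 19 days.
Slack of Pricing = 16 − 16 = 0 days.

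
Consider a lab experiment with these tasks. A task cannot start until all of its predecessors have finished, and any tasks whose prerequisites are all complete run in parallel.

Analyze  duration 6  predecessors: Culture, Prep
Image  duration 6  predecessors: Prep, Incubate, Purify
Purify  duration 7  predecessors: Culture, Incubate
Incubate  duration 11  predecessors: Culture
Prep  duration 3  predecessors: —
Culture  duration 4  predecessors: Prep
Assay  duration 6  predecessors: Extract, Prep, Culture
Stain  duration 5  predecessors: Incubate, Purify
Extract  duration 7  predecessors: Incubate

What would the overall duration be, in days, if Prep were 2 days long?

Critical path before the change: Prep→Culture→Incubate→Extract→Assay = 3+4+11+7+6 = 31 giving 31 days.
Prep is on the critical path; changing it to 2 makes that path 30 days.
No other chain overtakes it, so the finish is 30 days.

30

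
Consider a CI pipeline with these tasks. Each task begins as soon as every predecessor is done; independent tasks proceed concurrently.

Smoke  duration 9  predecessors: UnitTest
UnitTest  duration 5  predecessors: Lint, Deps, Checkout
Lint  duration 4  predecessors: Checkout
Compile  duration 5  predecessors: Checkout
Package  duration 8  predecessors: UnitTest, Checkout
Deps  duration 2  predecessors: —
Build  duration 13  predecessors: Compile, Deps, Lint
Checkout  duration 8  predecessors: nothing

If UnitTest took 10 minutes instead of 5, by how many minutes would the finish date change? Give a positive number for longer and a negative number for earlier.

Actual critical path: Checkout→Lint→UnitTest→Smoke = 8+4+5+9 = 26 ⇒ 26 minutes.
UnitTest is on the critical path; changing it to 10 makes that path 31 minutes.
The critical path is still Checkout→Lint→UnitTest→Smoke; finish is now 31 minutes.
Change in finish: 31 − 26 = +5 minutes.

5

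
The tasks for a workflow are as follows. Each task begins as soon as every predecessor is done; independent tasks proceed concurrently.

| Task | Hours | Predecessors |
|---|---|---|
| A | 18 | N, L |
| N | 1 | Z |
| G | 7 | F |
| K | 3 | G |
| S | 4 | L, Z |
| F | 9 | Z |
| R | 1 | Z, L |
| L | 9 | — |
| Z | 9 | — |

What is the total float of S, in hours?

Z→N→A = 9+1+18 = 28 sets the makespan at 28 hours.
The longest chain containing S totals 13 hours.
So S can slip 28 − 13 = 15 hours.

15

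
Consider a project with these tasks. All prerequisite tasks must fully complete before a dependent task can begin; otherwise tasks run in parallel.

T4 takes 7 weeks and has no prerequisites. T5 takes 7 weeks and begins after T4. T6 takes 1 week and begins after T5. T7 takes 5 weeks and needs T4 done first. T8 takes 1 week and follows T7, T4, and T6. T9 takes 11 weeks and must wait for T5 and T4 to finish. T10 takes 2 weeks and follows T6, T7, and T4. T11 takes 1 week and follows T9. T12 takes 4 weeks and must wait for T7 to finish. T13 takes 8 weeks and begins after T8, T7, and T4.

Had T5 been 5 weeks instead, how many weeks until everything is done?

24

Baseline: T4→T5→T9→T11 = 7+7+11+1 = 26 → 26 weeks.
Since T5 is critical, the -2 change carries straight to that chain (now 24 weeks).
No other chain overtakes it, so the finish is 24 weeks.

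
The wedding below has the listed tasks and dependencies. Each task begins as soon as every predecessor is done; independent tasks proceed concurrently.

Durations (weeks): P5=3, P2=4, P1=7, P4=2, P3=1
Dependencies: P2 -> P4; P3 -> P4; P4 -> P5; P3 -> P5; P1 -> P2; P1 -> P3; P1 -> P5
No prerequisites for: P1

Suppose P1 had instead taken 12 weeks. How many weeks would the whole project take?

21

The binding path is P1→P2→P4→P5 = 7+4+2+3 = 16; finish at 16 weeks.
P1 is on the critical path; changing it to 12 makes that path 21 weeks.
The critical path is still P1→P2→P4→P5; finish is now 21 weeks.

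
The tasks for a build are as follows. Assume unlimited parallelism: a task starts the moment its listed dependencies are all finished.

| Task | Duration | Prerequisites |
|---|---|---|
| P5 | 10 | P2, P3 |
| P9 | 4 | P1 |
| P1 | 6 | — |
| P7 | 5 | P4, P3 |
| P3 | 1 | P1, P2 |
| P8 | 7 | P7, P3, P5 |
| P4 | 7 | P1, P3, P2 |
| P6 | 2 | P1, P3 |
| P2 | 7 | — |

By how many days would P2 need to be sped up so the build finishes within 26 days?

1

Current finish: 27 days; target: 26.
P2 is on every critical path, so each day cut from P2 cuts the finish by one (this holds down to a finish of 26).
Need 27 − 26 = 1 day off P2 → P2 becomes 6 days, finish becomes 26.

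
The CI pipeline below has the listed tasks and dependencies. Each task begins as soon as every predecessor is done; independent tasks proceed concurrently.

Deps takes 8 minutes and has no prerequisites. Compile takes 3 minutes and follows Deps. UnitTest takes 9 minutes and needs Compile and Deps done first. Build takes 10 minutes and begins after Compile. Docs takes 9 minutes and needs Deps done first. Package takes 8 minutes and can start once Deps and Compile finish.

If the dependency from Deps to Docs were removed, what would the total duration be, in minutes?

Original critical path: Deps→Compile→Build = 8+3+10 = 21 ⇒ 21 minutes.
Without Deps→Docs, Docs's earliest start moves from 8 to 0.
The longest chain is now Deps→Compile→Build = 8+3+10 = 21, so the project takes 21 minutes.

21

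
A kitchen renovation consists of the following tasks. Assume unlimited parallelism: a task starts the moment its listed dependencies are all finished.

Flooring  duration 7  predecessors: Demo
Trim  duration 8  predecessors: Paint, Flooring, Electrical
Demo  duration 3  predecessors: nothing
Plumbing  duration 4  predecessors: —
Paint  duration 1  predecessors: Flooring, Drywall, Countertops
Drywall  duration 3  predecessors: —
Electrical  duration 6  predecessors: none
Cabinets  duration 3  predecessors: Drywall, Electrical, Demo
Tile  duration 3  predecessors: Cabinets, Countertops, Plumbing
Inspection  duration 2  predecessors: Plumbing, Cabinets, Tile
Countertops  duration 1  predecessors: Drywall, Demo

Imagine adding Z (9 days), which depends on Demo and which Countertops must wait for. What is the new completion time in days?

Originally the job takes 19 days.
With Z inserted, Countertops now waits for max(Drywall, Demo, Z).
New critical path: Demo→Z→Countertops→Paint→Trim = 3+9+1+1+8 = 22 ⇒ 22 days.

22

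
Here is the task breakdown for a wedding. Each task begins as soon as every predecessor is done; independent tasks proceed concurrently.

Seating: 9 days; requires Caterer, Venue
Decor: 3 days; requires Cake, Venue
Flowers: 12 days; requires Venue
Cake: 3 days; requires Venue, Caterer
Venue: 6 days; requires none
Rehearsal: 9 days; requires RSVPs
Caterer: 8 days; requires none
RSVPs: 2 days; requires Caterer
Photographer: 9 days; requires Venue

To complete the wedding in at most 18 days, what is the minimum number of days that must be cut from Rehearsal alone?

1

Current finish: 19 days; target: 18.
Rehearsal is on every critical path, so each day cut from Rehearsal cuts the finish by one (this holds down to a finish of 18).
Need 19 − 18 = 1 day off Rehearsal → Rehearsal becomes 8 days, finish becomes 18.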